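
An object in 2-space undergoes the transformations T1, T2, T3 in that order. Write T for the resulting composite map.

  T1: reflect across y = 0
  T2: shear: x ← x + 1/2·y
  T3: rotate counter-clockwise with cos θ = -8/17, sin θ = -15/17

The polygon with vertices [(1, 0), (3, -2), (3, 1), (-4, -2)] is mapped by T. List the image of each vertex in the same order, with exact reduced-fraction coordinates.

T1 reflect across y = 0: (1, 0) → (1, 0); (3, -2) → (3, 2); (3, 1) → (3, -1); (-4, -2) → (-4, 2)
T2 shear: x ← x + 1/2·y: (1, 0) → (1, 0); (3, 2) → (4, 2); (3, -1) → (5/2, -1); (-4, 2) → (-3, 2)
T3 rotate counter-clockwise with cos θ = -8/17, sin θ = -15/17: (1, 0) → (-8/17, -15/17); (4, 2) → (-2/17, -76/17); (5/2, -1) → (-35/17, -59/34); (-3, 2) → (54/17, 29/17)

image vertices: (-8/17, -15/17), (-2/17, -76/17), (-35/17, -59/34), (54/17, 29/17)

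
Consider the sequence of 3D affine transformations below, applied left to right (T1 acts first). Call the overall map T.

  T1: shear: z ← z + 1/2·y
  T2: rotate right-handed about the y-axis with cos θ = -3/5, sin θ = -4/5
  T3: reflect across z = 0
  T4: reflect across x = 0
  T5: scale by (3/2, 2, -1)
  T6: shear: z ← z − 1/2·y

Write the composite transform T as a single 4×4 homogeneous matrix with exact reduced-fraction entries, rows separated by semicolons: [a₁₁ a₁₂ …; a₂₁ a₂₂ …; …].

T1 = [1 0 0 0; 0 1 0 0; 0 1/2 1 0; 0 0 0 1]
T2·T1 = [-3/5 -2/5 -4/5 0; 0 1 0 0; 4/5 -3/10 -3/5 0; 0 0 0 1]
T3·…·T1 = [-3/5 -2/5 -4/5 0; 0 1 0 0; -4/5 3/10 3/5 0; 0 0 0 1]
T4·…·T1 = [3/5 2/5 4/5 0; 0 1 0 0; -4/5 3/10 3/5 0; 0 0 0 1]
T5·…·T1 = [9/10 3/5 6/5 0; 0 2 0 0; 4/5 -3/10 -3/5 0; 0 0 0 1]
T6·…·T1 = [9/10 3/5 6/5 0; 0 2 0 0; 4/5 -13/10 -3/5 0; 0 0 0 1]

T = [9/10 3/5 6/5 0; 0 2 0 0; 4/5 -13/10 -3/5 0; 0 0 0 1]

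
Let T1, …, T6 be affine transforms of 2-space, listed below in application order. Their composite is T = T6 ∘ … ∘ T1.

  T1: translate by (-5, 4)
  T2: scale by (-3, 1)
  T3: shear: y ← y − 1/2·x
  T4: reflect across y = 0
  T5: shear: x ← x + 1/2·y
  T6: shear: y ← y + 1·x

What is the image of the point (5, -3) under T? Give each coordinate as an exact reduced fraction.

T(p) = (-1/2, -3/2)

T1 translate by (-5, 4): (5, -3) → (0, 1)
T2 scale by (-3, 1): (0, 1) → (0, 1)
T3 shear: y ← y − 1/2·x: (0, 1) → (0, 1)
T4 reflect across y = 0: (0, 1) → (0, -1)
T5 shear: x ← x + 1/2·y: (0, -1) → (-1/2, -1)
T6 shear: y ← y + 1·x: (-1/2, -1) → (-1/2, -3/2)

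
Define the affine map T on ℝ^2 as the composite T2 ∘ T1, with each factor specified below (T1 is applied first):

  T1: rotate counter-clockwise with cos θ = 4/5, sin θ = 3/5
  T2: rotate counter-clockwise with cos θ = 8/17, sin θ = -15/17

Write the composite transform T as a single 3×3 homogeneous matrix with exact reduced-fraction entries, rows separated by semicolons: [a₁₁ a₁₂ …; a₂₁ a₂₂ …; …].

T1 = [4/5 -3/5 0; 3/5 4/5 0; 0 0 1]
T2·T1 = [77/85 36/85 0; -36/85 77/85 0; 0 0 1]

T = [77/85 36/85 0; -36/85 77/85 0; 0 0 1]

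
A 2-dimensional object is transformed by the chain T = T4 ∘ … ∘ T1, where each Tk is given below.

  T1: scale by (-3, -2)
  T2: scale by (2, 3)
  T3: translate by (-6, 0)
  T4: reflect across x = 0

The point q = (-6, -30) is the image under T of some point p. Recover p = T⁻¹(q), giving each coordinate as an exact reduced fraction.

T1 = [-3 0 0; 0 -2 0; 0 0 1]
T2·T1 = [-6 0 0; 0 -6 0; 0 0 1]
T3·…·T1 = [-6 0 -6; 0 -6 0; 0 0 1]
T4·…·T1 = [6 0 6; 0 -6 0; 0 0 1]
det M = -36; M⁻¹ = [1/6 0 -1; 0 -1/6 0; 0 0 1]
M⁻¹ · (-6, -30)ᵀ = (-2, 5)ᵀ

p = (-2, 5)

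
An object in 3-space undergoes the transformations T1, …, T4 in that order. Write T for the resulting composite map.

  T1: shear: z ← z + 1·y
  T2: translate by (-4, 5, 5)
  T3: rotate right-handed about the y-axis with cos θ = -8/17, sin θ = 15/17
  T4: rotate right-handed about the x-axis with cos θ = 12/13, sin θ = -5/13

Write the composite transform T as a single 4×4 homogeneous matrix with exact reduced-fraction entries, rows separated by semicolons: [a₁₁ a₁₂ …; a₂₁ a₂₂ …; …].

T = [-8/17 15/17 15/17 107/17; -75/221 164/221 -40/221 1120/221; -180/221 -181/221 -96/221 -185/221; 0 0 0 1]

T1 = [1 0 0 0; 0 1 0 0; 0 1 1 0; 0 0 0 1]
T2·T1 = [1 0 0 -4; 0 1 0 5; 0 1 1 5; 0 0 0 1]
T3·…·T1 = [-8/17 15/17 15/17 107/17; 0 1 0 5; -15/17 -8/17 -8/17 20/17; 0 0 0 1]
T4·…·T1 = [-8/17 15/17 15/17 107/17; -75/221 164/221 -40/221 1120/221; -180/221 -181/221 -96/221 -185/221; 0 0 0 1]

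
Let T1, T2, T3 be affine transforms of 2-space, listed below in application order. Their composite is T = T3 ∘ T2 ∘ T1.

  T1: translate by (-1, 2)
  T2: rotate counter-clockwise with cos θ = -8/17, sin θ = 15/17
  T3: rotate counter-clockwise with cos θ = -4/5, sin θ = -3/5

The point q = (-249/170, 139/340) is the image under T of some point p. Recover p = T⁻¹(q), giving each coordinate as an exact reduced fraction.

T1 = [1 0 -1; 0 1 2; 0 0 1]
T2·T1 = [-8/17 -15/17 -22/17; 15/17 -8/17 -31/17; 0 0 1]
T3·…·T1 = [77/85 36/85 -1/17; -36/85 77/85 38/17; 0 0 1]
det M = 1; M⁻¹ = [77/85 -36/85 1; 36/85 77/85 -2; 0 0 1]
M⁻¹ · (-249/170, 139/340)ᵀ = (-1/2, -9/4)ᵀ

p = (-1/2, -9/4)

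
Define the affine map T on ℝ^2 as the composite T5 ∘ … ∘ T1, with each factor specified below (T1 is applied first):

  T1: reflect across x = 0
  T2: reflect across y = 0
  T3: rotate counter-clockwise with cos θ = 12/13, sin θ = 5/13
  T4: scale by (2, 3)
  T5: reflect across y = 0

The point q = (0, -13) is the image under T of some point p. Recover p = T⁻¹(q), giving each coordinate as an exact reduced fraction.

p = (-5/3, -4)

T1 = [-1 0 0; 0 1 0; 0 0 1]
T2·T1 = [-1 0 0; 0 -1 0; 0 0 1]
T3·…·T1 = [-12/13 5/13 0; -5/13 -12/13 0; 0 0 1]
T4·…·T1 = [-24/13 10/13 0; -15/13 -36/13 0; 0 0 1]
T5·…·T1 = [-24/13 10/13 0; 15/13 36/13 0; 0 0 1]
det M = -6; M⁻¹ = [-6/13 5/39 0; 5/26 4/13 0; 0 0 1]
M⁻¹ · (0, -13)ᵀ = (-5/3, -4)ᵀ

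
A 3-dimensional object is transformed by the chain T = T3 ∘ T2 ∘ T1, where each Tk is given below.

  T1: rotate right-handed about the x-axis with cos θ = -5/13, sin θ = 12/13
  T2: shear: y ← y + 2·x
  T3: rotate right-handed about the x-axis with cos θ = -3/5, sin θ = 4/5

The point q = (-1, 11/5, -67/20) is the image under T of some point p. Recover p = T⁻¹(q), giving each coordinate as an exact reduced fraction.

T1 = [1 0 0 0; 0 -5/13 -12/13 0; 0 12/13 -5/13 0; 0 0 0 1]
T2·T1 = [1 0 0 0; 2 -5/13 -12/13 0; 0 12/13 -5/13 0; 0 0 0 1]
T3·…·T1 = [1 0 0 0; -6/5 -33/65 56/65 0; 8/5 -56/65 -33/65 0; 0 0 0 1]
det M = 1; M⁻¹ = [1 0 0 0; 10/13 -33/65 -56/65 0; 24/13 56/65 -33/65 0; 0 0 0 1]
M⁻¹ · (-1, 11/5, -67/20)ᵀ = (-1, 1, 7/4)ᵀ

p = (-1, 1, 7/4)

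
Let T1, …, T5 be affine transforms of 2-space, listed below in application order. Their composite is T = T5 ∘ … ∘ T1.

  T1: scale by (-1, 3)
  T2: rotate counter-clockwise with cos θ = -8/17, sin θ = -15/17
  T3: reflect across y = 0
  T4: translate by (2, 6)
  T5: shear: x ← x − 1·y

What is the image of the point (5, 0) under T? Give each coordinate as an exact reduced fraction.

T(p) = (47/17, 27/17)

T1 scale by (-1, 3): (5, 0) → (-5, 0)
T2 rotate counter-clockwise with cos θ = -8/17, sin θ = -15/17: (-5, 0) → (40/17, 75/17)
T3 reflect across y = 0: (40/17, 75/17) → (40/17, -75/17)
T4 translate by (2, 6): (40/17, -75/17) → (74/17, 27/17)
T5 shear: x ← x − 1·y: (74/17, 27/17) → (47/17, 27/17)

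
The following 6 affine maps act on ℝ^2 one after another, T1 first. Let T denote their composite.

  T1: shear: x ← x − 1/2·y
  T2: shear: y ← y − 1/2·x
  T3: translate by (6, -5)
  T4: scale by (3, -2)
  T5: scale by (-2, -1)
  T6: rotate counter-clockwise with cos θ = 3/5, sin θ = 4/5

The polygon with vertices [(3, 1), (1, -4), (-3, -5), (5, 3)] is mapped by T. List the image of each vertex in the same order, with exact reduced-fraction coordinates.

image vertices: (-111/5, -471/10), (-78/5, -279/5), (-21/5, -381/10), (-141/5, -501/10)

T1 shear: x ← x − 1/2·y: (3, 1) → (5/2, 1); (1, -4) → (3, -4); (-3, -5) → (-1/2, -5); (5, 3) → (7/2, 3)
T2 shear: y ← y − 1/2·x: (5/2, 1) → (5/2, -1/4); (3, -4) → (3, -11/2); (-1/2, -5) → (-1/2, -19/4); (7/2, 3) → (7/2, 5/4)
T3 translate by (6, -5): (5/2, -1/4) → (17/2, -21/4); (3, -11/2) → (9, -21/2); (-1/2, -19/4) → (11/2, -39/4); (7/2, 5/4) → (19/2, -15/4)
T4 scale by (3, -2): (17/2, -21/4) → (51/2, 21/2); (9, -21/2) → (27, 21); (11/2, -39/4) → (33/2, 39/2); (19/2, -15/4) → (57/2, 15/2)
T5 scale by (-2, -1): (51/2, 21/2) → (-51, -21/2); (27, 21) → (-54, -21); (33/2, 39/2) → (-33, -39/2); (57/2, 15/2) → (-57, -15/2)
T6 rotate counter-clockwise with cos θ = 3/5, sin θ = 4/5: (-51, -21/2) → (-111/5, -471/10); (-54, -21) → (-78/5, -279/5); (-33, -39/2) → (-21/5, -381/10); (-57, -15/2) → (-141/5, -501/10)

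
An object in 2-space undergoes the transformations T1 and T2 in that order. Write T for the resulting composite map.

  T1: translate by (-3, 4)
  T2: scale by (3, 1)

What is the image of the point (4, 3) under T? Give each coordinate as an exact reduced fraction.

T(p) = (3, 7)

T1 translate by (-3, 4): (4, 3) → (1, 7)
T2 scale by (3, 1): (1, 7) → (3, 7)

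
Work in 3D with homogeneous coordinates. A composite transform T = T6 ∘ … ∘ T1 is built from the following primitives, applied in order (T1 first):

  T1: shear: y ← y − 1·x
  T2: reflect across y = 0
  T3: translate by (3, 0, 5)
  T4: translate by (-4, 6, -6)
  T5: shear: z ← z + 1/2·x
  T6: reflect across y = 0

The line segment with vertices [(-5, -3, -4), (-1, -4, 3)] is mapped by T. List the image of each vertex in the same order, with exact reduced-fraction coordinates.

T1 shear: y ← y − 1·x: (-5, -3, -4) → (-5, 2, -4); (-1, -4, 3) → (-1, -3, 3)
T2 reflect across y = 0: (-5, 2, -4) → (-5, -2, -4); (-1, -3, 3) → (-1, 3, 3)
T3 translate by (3, 0, 5): (-5, -2, -4) → (-2, -2, 1); (-1, 3, 3) → (2, 3, 8)
T4 translate by (-4, 6, -6): (-2, -2, 1) → (-6, 4, -5); (2, 3, 8) → (-2, 9, 2)
T5 shear: z ← z + 1/2·x: (-6, 4, -5) → (-6, 4, -8); (-2, 9, 2) → (-2, 9, 1)
T6 reflect across y = 0: (-6, 4, -8) → (-6, -4, -8); (-2, 9, 1) → (-2, -9, 1)

image vertices: (-6, -4, -8), (-2, -9, 1)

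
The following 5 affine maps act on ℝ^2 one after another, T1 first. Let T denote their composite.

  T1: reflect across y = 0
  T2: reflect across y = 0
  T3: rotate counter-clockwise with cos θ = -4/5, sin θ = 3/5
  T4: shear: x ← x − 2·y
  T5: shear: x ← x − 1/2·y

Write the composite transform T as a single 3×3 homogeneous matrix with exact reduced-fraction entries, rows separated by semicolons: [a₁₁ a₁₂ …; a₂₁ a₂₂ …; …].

T1 = [1 0 0; 0 -1 0; 0 0 1]
T2·T1 = [1 0 0; 0 1 0; 0 0 1]
T3·…·T1 = [-4/5 -3/5 0; 3/5 -4/5 0; 0 0 1]
T4·…·T1 = [-2 1 0; 3/5 -4/5 0; 0 0 1]
T5·…·T1 = [-23/10 7/5 0; 3/5 -4/5 0; 0 0 1]

T = [-23/10 7/5 0; 3/5 -4/5 0; 0 0 1]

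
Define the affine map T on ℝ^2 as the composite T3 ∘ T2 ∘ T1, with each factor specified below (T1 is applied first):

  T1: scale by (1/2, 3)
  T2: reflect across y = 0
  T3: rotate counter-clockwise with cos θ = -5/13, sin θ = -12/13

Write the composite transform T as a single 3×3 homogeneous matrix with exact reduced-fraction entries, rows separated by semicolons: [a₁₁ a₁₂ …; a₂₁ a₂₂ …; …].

T1 = [1/2 0 0; 0 3 0; 0 0 1]
T2·T1 = [1/2 0 0; 0 -3 0; 0 0 1]
T3·…·T1 = [-5/26 -36/13 0; -6/13 15/13 0; 0 0 1]

T = [-5/26 -36/13 0; -6/13 15/13 0; 0 0 1]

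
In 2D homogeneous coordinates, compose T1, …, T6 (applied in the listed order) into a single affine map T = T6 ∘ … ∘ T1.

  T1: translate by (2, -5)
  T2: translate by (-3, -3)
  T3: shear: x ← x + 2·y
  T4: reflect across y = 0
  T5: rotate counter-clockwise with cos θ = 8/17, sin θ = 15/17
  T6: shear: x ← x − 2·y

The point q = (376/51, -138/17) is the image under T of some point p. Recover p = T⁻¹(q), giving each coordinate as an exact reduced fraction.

p = (-7/3, 4)

T1 = [1 0 2; 0 1 -5; 0 0 1]
T2·T1 = [1 0 -1; 0 1 -8; 0 0 1]
T3·…·T1 = [1 2 -17; 0 1 -8; 0 0 1]
T4·…·T1 = [1 2 -17; 0 -1 8; 0 0 1]
T5·…·T1 = [8/17 31/17 -256/17; 15/17 22/17 -191/17; 0 0 1]
T6·…·T1 = [-22/17 -13/17 126/17; 15/17 22/17 -191/17; 0 0 1]
det M = -1; M⁻¹ = [-22/17 -13/17 1; 15/17 22/17 8; 0 0 1]
M⁻¹ · (376/51, -138/17)ᵀ = (-7/3, 4)ᵀ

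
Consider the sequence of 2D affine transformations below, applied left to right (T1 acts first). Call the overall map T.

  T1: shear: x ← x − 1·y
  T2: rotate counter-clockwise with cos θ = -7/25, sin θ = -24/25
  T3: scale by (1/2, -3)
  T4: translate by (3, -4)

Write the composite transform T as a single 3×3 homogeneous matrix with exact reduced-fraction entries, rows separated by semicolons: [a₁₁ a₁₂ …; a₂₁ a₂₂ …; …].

T1 = [1 -1 0; 0 1 0; 0 0 1]
T2·T1 = [-7/25 31/25 0; -24/25 17/25 0; 0 0 1]
T3·…·T1 = [-7/50 31/50 0; 72/25 -51/25 0; 0 0 1]
T4·…·T1 = [-7/50 31/50 3; 72/25 -51/25 -4; 0 0 1]

T = [-7/50 31/50 3; 72/25 -51/25 -4; 0 0 1]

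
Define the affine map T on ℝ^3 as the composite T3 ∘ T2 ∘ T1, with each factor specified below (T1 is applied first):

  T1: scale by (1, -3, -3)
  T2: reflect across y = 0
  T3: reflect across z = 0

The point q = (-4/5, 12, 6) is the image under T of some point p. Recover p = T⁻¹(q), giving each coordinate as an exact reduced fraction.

T1 = [1 0 0 0; 0 -3 0 0; 0 0 -3 0; 0 0 0 1]
T2·T1 = [1 0 0 0; 0 3 0 0; 0 0 -3 0; 0 0 0 1]
T3·…·T1 = [1 0 0 0; 0 3 0 0; 0 0 3 0; 0 0 0 1]
det M = 9; M⁻¹ = [1 0 0 0; 0 1/3 0 0; 0 0 1/3 0; 0 0 0 1]
M⁻¹ · (-4/5, 12, 6)ᵀ = (-4/5, 4, 2)ᵀ

p = (-4/5, 4, 2)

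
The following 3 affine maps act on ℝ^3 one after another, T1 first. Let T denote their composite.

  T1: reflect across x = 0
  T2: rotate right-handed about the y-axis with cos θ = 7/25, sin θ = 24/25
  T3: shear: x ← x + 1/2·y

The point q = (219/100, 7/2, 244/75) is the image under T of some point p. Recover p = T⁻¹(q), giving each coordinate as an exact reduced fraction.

T1 = [-1 0 0 0; 0 1 0 0; 0 0 1 0; 0 0 0 1]
T2·T1 = [-7/25 0 24/25 0; 0 1 0 0; 24/25 0 7/25 0; 0 0 0 1]
T3·…·T1 = [-7/25 1/2 24/25 0; 0 1 0 0; 24/25 0 7/25 0; 0 0 0 1]
det M = -1; M⁻¹ = [-7/25 7/50 24/25 0; 0 1 0 0; 24/25 -12/25 7/25 0; 0 0 0 1]
M⁻¹ · (219/100, 7/2, 244/75)ᵀ = (3, 7/2, 4/3)ᵀ

p = (3, 7/2, 4/3)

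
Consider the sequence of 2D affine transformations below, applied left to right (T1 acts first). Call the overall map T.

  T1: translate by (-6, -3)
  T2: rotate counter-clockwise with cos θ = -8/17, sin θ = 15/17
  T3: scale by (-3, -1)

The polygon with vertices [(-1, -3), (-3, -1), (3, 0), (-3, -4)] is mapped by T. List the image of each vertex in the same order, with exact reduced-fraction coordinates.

T1 translate by (-6, -3): (-1, -3) → (-7, -6); (-3, -1) → (-9, -4); (3, 0) → (-3, -3); (-3, -4) → (-9, -7)
T2 rotate counter-clockwise with cos θ = -8/17, sin θ = 15/17: (-7, -6) → (146/17, -57/17); (-9, -4) → (132/17, -103/17); (-3, -3) → (69/17, -21/17); (-9, -7) → (177/17, -79/17)
T3 scale by (-3, -1): (146/17, -57/17) → (-438/17, 57/17); (132/17, -103/17) → (-396/17, 103/17); (69/17, -21/17) → (-207/17, 21/17); (177/17, -79/17) → (-531/17, 79/17)

image vertices: (-438/17, 57/17), (-396/17, 103/17), (-207/17, 21/17), (-531/17, 79/17)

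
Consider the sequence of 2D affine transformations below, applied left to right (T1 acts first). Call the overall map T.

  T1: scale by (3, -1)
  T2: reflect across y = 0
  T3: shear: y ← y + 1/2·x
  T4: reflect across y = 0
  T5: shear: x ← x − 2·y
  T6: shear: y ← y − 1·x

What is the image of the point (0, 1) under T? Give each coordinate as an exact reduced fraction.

T1 scale by (3, -1): (0, 1) → (0, -1)
T2 reflect across y = 0: (0, -1) → (0, 1)
T3 shear: y ← y + 1/2·x: (0, 1) → (0, 1)
T4 reflect across y = 0: (0, 1) → (0, -1)
T5 shear: x ← x − 2·y: (0, -1) → (2, -1)
T6 shear: y ← y − 1·x: (2, -1) → (2, -3)

T(p) = (2, -3)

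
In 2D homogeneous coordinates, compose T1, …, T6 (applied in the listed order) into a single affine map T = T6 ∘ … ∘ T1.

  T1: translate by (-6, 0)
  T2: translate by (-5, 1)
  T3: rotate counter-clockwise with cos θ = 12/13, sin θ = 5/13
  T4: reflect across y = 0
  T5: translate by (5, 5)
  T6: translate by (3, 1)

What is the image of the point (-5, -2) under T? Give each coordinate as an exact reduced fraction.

T1 translate by (-6, 0): (-5, -2) → (-11, -2)
T2 translate by (-5, 1): (-11, -2) → (-16, -1)
T3 rotate counter-clockwise with cos θ = 12/13, sin θ = 5/13: (-16, -1) → (-187/13, -92/13)
T4 reflect across y = 0: (-187/13, -92/13) → (-187/13, 92/13)
T5 translate by (5, 5): (-187/13, 92/13) → (-122/13, 157/13)
T6 translate by (3, 1): (-122/13, 157/13) → (-83/13, 170/13)

T(p) = (-83/13, 170/13)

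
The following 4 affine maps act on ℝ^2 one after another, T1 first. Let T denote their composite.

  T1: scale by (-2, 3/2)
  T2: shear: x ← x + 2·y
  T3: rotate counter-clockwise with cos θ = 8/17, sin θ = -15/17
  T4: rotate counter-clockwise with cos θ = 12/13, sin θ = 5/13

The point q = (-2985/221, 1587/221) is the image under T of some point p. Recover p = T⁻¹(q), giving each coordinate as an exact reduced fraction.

p = (9/2, -2)

T1 = [-2 0 0; 0 3/2 0; 0 0 1]
T2·T1 = [-2 3 0; 0 3/2 0; 0 0 1]
T3·…·T1 = [-16/17 93/34 0; 30/17 -33/17 0; 0 0 1]
T4·…·T1 = [-342/221 723/221 0; 280/221 -327/442 0; 0 0 1]
det M = -3; M⁻¹ = [109/442 241/221 0; 280/663 114/221 0; 0 0 1]
M⁻¹ · (-2985/221, 1587/221)ᵀ = (9/2, -2)ᵀ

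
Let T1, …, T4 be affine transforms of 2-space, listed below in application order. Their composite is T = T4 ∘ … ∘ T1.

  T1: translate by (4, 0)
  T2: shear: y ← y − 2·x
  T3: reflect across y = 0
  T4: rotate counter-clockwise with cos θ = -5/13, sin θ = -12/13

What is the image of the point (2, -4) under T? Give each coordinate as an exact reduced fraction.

T(p) = (162/13, -152/13)

T1 translate by (4, 0): (2, -4) → (6, -4)
T2 shear: y ← y − 2·x: (6, -4) → (6, -16)
T3 reflect across y = 0: (6, -16) → (6, 16)
T4 rotate counter-clockwise with cos θ = -5/13, sin θ = -12/13: (6, 16) → (162/13, -152/13)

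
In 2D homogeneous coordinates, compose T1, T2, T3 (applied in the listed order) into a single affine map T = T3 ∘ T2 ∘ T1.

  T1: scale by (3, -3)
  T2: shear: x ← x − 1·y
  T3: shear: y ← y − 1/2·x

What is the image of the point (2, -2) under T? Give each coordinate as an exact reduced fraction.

T(p) = (0, 6)

T1 scale by (3, -3): (2, -2) → (6, 6)
T2 shear: x ← x − 1·y: (6, 6) → (0, 6)
T3 shear: y ← y − 1/2·x: (0, 6) → (0, 6)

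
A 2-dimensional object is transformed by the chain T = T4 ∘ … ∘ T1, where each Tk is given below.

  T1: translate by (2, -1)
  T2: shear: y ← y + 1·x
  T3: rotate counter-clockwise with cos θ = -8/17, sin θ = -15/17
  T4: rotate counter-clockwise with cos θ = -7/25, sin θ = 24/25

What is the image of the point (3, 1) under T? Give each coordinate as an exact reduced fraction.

T1 translate by (2, -1): (3, 1) → (5, 0)
T2 shear: y ← y + 1·x: (5, 0) → (5, 5)
T3 rotate counter-clockwise with cos θ = -8/17, sin θ = -15/17: (5, 5) → (35/17, -115/17)
T4 rotate counter-clockwise with cos θ = -7/25, sin θ = 24/25: (35/17, -115/17) → (503/85, 329/85)

T(p) = (503/85, 329/85)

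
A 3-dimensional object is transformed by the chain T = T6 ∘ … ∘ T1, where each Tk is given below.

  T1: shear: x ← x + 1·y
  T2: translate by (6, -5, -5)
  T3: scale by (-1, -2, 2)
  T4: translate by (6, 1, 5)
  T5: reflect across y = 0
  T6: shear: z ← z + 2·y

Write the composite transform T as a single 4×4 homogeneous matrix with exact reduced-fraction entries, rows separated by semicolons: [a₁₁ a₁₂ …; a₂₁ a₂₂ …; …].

T = [-1 -1 0 0; 0 2 0 -11; 0 4 2 -27; 0 0 0 1]

T1 = [1 1 0 0; 0 1 0 0; 0 0 1 0; 0 0 0 1]
T2·T1 = [1 1 0 6; 0 1 0 -5; 0 0 1 -5; 0 0 0 1]
T3·…·T1 = [-1 -1 0 -6; 0 -2 0 10; 0 0 2 -10; 0 0 0 1]
T4·…·T1 = [-1 -1 0 0; 0 -2 0 11; 0 0 2 -5; 0 0 0 1]
T5·…·T1 = [-1 -1 0 0; 0 2 0 -11; 0 0 2 -5; 0 0 0 1]
T6·…·T1 = [-1 -1 0 0; 0 2 0 -11; 0 4 2 -27; 0 0 0 1]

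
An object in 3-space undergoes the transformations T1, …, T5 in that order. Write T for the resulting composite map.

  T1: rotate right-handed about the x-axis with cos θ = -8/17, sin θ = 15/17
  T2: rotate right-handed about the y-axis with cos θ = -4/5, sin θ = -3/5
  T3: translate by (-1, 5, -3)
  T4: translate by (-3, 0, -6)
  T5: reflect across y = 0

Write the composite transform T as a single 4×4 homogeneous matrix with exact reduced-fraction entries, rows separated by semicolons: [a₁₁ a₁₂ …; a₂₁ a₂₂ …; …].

T = [-4/5 -9/17 24/85 -4; 0 8/17 15/17 -5; 3/5 -12/17 32/85 -9; 0 0 0 1]

T1 = [1 0 0 0; 0 -8/17 -15/17 0; 0 15/17 -8/17 0; 0 0 0 1]
T2·T1 = [-4/5 -9/17 24/85 0; 0 -8/17 -15/17 0; 3/5 -12/17 32/85 0; 0 0 0 1]
T3·…·T1 = [-4/5 -9/17 24/85 -1; 0 -8/17 -15/17 5; 3/5 -12/17 32/85 -3; 0 0 0 1]
T4·…·T1 = [-4/5 -9/17 24/85 -4; 0 -8/17 -15/17 5; 3/5 -12/17 32/85 -9; 0 0 0 1]
T5·…·T1 = [-4/5 -9/17 24/85 -4; 0 8/17 15/17 -5; 3/5 -12/17 32/85 -9; 0 0 0 1]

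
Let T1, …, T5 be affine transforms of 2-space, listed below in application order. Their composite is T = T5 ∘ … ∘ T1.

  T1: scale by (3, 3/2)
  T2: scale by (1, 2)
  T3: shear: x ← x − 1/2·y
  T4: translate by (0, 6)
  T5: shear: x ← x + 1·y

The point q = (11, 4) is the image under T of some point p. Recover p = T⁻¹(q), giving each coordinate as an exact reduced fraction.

T1 = [3 0 0; 0 3/2 0; 0 0 1]
T2·T1 = [3 0 0; 0 3 0; 0 0 1]
T3·…·T1 = [3 -3/2 0; 0 3 0; 0 0 1]
T4·…·T1 = [3 -3/2 0; 0 3 6; 0 0 1]
T5·…·T1 = [3 3/2 6; 0 3 6; 0 0 1]
det M = 9; M⁻¹ = [1/3 -1/6 -1; 0 1/3 -2; 0 0 1]
M⁻¹ · (11, 4)ᵀ = (2, -2/3)ᵀ

p = (2, -2/3)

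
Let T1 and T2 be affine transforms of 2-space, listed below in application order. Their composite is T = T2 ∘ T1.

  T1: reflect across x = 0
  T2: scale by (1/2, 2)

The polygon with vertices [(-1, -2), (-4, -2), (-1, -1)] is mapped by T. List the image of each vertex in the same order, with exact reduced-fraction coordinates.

image vertices: (1/2, -4), (2, -4), (1/2, -2)

T1 reflect across x = 0: (-1, -2) → (1, -2); (-4, -2) → (4, -2); (-1, -1) → (1, -1)
T2 scale by (1/2, 2): (1, -2) → (1/2, -4); (4, -2) → (2, -4); (1, -1) → (1/2, -2)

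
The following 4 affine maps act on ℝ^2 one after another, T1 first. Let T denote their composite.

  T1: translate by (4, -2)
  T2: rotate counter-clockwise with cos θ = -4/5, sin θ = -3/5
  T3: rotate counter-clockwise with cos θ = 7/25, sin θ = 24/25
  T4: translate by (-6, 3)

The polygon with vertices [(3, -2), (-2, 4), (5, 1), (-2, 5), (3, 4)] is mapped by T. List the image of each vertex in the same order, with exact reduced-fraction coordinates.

image vertices: (-182/25, -124/25), (-428/125, 229/125), (-471/125, -722/125), (-311/125, 273/125), (-208/125, -356/125)

T1 translate by (4, -2): (3, -2) → (7, -4); (-2, 4) → (2, 2); (5, 1) → (9, -1); (-2, 5) → (2, 3); (3, 4) → (7, 2)
T2 rotate counter-clockwise with cos θ = -4/5, sin θ = -3/5: (7, -4) → (-8, -1); (2, 2) → (-2/5, -14/5); (9, -1) → (-39/5, -23/5); (2, 3) → (1/5, -18/5); (7, 2) → (-22/5, -29/5)
T3 rotate counter-clockwise with cos θ = 7/25, sin θ = 24/25: (-8, -1) → (-32/25, -199/25); (-2/5, -14/5) → (322/125, -146/125); (-39/5, -23/5) → (279/125, -1097/125); (1/5, -18/5) → (439/125, -102/125); (-22/5, -29/5) → (542/125, -731/125)
T4 translate by (-6, 3): (-32/25, -199/25) → (-182/25, -124/25); (322/125, -146/125) → (-428/125, 229/125); (279/125, -1097/125) → (-471/125, -722/125); (439/125, -102/125) → (-311/125, 273/125); (542/125, -731/125) → (-208/125, -356/125)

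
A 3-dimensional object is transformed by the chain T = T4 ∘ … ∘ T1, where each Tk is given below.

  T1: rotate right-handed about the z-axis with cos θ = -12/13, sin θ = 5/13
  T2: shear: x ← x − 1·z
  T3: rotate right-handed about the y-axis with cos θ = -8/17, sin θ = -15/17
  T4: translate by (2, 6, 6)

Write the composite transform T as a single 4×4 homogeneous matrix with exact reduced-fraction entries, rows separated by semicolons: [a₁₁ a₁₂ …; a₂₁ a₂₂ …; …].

T = [96/221 40/221 -7/17 2; 5/13 -12/13 0 6; -180/221 -75/221 -23/17 6; 0 0 0 1]

T1 = [-12/13 -5/13 0 0; 5/13 -12/13 0 0; 0 0 1 0; 0 0 0 1]
T2·T1 = [-12/13 -5/13 -1 0; 5/13 -12/13 0 0; 0 0 1 0; 0 0 0 1]
T3·…·T1 = [96/221 40/221 -7/17 0; 5/13 -12/13 0 0; -180/221 -75/221 -23/17 0; 0 0 0 1]
T4·…·T1 = [96/221 40/221 -7/17 2; 5/13 -12/13 0 6; -180/221 -75/221 -23/17 6; 0 0 0 1]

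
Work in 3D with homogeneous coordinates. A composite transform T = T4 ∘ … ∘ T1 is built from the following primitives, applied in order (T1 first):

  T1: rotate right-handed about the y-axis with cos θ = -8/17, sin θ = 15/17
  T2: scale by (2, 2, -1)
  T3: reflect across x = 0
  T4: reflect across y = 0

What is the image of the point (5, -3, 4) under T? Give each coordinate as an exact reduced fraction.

T1 rotate right-handed about the y-axis with cos θ = -8/17, sin θ = 15/17: (5, -3, 4) → (20/17, -3, -107/17)
T2 scale by (2, 2, -1): (20/17, -3, -107/17) → (40/17, -6, 107/17)
T3 reflect across x = 0: (40/17, -6, 107/17) → (-40/17, -6, 107/17)
T4 reflect across y = 0: (-40/17, -6, 107/17) → (-40/17, 6, 107/17)

T(p) = (-40/17, 6, 107/17)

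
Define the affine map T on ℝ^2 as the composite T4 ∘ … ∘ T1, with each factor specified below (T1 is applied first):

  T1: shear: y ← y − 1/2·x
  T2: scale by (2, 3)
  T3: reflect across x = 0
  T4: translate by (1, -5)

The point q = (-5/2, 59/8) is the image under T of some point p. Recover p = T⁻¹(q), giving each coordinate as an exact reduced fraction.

T1 = [1 0 0; -1/2 1 0; 0 0 1]
T2·T1 = [2 0 0; -3/2 3 0; 0 0 1]
T3·…·T1 = [-2 0 0; -3/2 3 0; 0 0 1]
T4·…·T1 = [-2 0 1; -3/2 3 -5; 0 0 1]
det M = -6; M⁻¹ = [-1/2 0 1/2; -1/4 1/3 23/12; 0 0 1]
M⁻¹ · (-5/2, 59/8)ᵀ = (7/4, 5)ᵀ

p = (7/4, 5)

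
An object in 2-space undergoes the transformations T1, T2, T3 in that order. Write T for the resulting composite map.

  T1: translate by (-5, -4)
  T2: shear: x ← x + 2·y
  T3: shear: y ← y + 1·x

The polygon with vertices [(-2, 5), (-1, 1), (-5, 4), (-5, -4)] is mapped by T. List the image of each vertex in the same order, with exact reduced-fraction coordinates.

image vertices: (-5, -4), (-12, -15), (-10, -10), (-26, -34)

T1 translate by (-5, -4): (-2, 5) → (-7, 1); (-1, 1) → (-6, -3); (-5, 4) → (-10, 0); (-5, -4) → (-10, -8)
T2 shear: x ← x + 2·y: (-7, 1) → (-5, 1); (-6, -3) → (-12, -3); (-10, 0) → (-10, 0); (-10, -8) → (-26, -8)
T3 shear: y ← y + 1·x: (-5, 1) → (-5, -4); (-12, -3) → (-12, -15); (-10, 0) → (-10, -10); (-26, -8) → (-26, -34)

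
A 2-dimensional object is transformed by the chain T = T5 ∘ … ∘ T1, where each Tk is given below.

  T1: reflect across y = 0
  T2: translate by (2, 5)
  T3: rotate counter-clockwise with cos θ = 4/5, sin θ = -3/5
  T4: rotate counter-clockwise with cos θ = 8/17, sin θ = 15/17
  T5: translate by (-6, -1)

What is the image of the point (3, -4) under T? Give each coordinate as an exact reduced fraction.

T1 reflect across y = 0: (3, -4) → (3, 4)
T2 translate by (2, 5): (3, 4) → (5, 9)
T3 rotate counter-clockwise with cos θ = 4/5, sin θ = -3/5: (5, 9) → (47/5, 21/5)
T4 rotate counter-clockwise with cos θ = 8/17, sin θ = 15/17: (47/5, 21/5) → (61/85, 873/85)
T5 translate by (-6, -1): (61/85, 873/85) → (-449/85, 788/85)

T(p) = (-449/85, 788/85)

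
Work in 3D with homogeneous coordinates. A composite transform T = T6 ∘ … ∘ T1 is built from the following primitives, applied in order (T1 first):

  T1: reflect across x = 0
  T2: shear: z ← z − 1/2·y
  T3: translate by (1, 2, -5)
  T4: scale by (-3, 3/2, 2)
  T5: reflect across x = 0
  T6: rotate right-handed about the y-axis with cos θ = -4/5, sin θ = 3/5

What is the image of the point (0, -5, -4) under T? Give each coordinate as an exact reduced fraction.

T(p) = (-51/5, -9/2, 43/5)

T1 reflect across x = 0: (0, -5, -4) → (0, -5, -4)
T2 shear: z ← z − 1/2·y: (0, -5, -4) → (0, -5, -3/2)
T3 translate by (1, 2, -5): (0, -5, -3/2) → (1, -3, -13/2)
T4 scale by (-3, 3/2, 2): (1, -3, -13/2) → (-3, -9/2, -13)
T5 reflect across x = 0: (-3, -9/2, -13) → (3, -9/2, -13)
T6 rotate right-handed about the y-axis with cos θ = -4/5, sin θ = 3/5: (3, -9/2, -13) → (-51/5, -9/2, 43/5)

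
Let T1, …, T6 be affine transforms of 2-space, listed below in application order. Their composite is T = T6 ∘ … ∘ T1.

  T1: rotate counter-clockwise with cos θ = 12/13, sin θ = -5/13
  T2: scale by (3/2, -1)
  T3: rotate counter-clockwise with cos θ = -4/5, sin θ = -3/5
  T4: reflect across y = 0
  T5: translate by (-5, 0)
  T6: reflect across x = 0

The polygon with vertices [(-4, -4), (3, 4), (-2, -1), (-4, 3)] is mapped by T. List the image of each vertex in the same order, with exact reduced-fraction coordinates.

image vertices: (-167/65, -194/65), (152/13, 24/13), (29/13, -49/26), (59/13, -149/26)

T1 rotate counter-clockwise with cos θ = 12/13, sin θ = -5/13: (-4, -4) → (-68/13, -28/13); (3, 4) → (56/13, 33/13); (-2, -1) → (-29/13, -2/13); (-4, 3) → (-33/13, 56/13)
T2 scale by (3/2, -1): (-68/13, -28/13) → (-102/13, 28/13); (56/13, 33/13) → (84/13, -33/13); (-29/13, -2/13) → (-87/26, 2/13); (-33/13, 56/13) → (-99/26, -56/13)
T3 rotate counter-clockwise with cos θ = -4/5, sin θ = -3/5: (-102/13, 28/13) → (492/65, 194/65); (84/13, -33/13) → (-87/13, -24/13); (-87/26, 2/13) → (36/13, 49/26); (-99/26, -56/13) → (6/13, 149/26)
T4 reflect across y = 0: (492/65, 194/65) → (492/65, -194/65); (-87/13, -24/13) → (-87/13, 24/13); (36/13, 49/26) → (36/13, -49/26); (6/13, 149/26) → (6/13, -149/26)
T5 translate by (-5, 0): (492/65, -194/65) → (167/65, -194/65); (-87/13, 24/13) → (-152/13, 24/13); (36/13, -49/26) → (-29/13, -49/26); (6/13, -149/26) → (-59/13, -149/26)
T6 reflect across x = 0: (167/65, -194/65) → (-167/65, -194/65); (-152/13, 24/13) → (152/13, 24/13); (-29/13, -49/26) → (29/13, -49/26); (-59/13, -149/26) → (59/13, -149/26)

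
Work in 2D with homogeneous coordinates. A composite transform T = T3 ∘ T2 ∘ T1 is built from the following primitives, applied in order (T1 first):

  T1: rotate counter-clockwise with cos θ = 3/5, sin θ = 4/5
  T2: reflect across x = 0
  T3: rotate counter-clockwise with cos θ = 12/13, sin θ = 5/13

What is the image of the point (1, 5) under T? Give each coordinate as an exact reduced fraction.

T(p) = (109/65, 313/65)

T1 rotate counter-clockwise with cos θ = 3/5, sin θ = 4/5: (1, 5) → (-17/5, 19/5)
T2 reflect across x = 0: (-17/5, 19/5) → (17/5, 19/5)
T3 rotate counter-clockwise with cos θ = 12/13, sin θ = 5/13: (17/5, 19/5) → (109/65, 313/65)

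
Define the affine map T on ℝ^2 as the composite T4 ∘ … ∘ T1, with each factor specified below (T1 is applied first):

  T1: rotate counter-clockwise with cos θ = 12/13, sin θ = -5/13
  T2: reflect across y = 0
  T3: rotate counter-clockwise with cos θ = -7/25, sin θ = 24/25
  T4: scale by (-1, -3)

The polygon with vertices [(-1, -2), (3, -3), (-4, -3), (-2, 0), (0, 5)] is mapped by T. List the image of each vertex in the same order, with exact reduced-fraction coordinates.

image vertices: (302/325, 1983/325), (1371/325, -441/325), (-57/325, 4872/325), (-408/325, 1518/325), (-253/65, -612/65)

T1 rotate counter-clockwise with cos θ = 12/13, sin θ = -5/13: (-1, -2) → (-22/13, -19/13); (3, -3) → (21/13, -51/13); (-4, -3) → (-63/13, -16/13); (-2, 0) → (-24/13, 10/13); (0, 5) → (25/13, 60/13)
T2 reflect across y = 0: (-22/13, -19/13) → (-22/13, 19/13); (21/13, -51/13) → (21/13, 51/13); (-63/13, -16/13) → (-63/13, 16/13); (-24/13, 10/13) → (-24/13, -10/13); (25/13, 60/13) → (25/13, -60/13)
T3 rotate counter-clockwise with cos θ = -7/25, sin θ = 24/25: (-22/13, 19/13) → (-302/325, -661/325); (21/13, 51/13) → (-1371/325, 147/325); (-63/13, 16/13) → (57/325, -1624/325); (-24/13, -10/13) → (408/325, -506/325); (25/13, -60/13) → (253/65, 204/65)
T4 scale by (-1, -3): (-302/325, -661/325) → (302/325, 1983/325); (-1371/325, 147/325) → (1371/325, -441/325); (57/325, -1624/325) → (-57/325, 4872/325); (408/325, -506/325) → (-408/325, 1518/325); (253/65, 204/65) → (-253/65, -612/65)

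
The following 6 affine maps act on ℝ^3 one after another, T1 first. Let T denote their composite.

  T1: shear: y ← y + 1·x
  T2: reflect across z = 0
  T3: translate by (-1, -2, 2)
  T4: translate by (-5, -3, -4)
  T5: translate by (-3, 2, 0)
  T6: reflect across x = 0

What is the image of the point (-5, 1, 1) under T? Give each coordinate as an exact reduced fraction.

T(p) = (14, -7, -3)

T1 shear: y ← y + 1·x: (-5, 1, 1) → (-5, -4, 1)
T2 reflect across z = 0: (-5, -4, 1) → (-5, -4, -1)
T3 translate by (-1, -2, 2): (-5, -4, -1) → (-6, -6, 1)
T4 translate by (-5, -3, -4): (-6, -6, 1) → (-11, -9, -3)
T5 translate by (-3, 2, 0): (-11, -9, -3) → (-14, -7, -3)
T6 reflect across x = 0: (-14, -7, -3) → (14, -7, -3)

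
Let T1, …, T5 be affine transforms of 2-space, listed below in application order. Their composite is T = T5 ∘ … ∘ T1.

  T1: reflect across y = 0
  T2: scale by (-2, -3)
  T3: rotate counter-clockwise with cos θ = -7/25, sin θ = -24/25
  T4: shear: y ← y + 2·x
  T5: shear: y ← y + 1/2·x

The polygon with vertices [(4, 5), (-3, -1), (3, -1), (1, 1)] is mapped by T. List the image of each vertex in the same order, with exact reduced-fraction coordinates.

image vertices: (416/25, 1127/25), (-114/25, -408/25), (-6/5, 18/5), (86/25, 242/25)

T1 reflect across y = 0: (4, 5) → (4, -5); (-3, -1) → (-3, 1); (3, -1) → (3, 1); (1, 1) → (1, -1)
T2 scale by (-2, -3): (4, -5) → (-8, 15); (-3, 1) → (6, -3); (3, 1) → (-6, -3); (1, -1) → (-2, 3)
T3 rotate counter-clockwise with cos θ = -7/25, sin θ = -24/25: (-8, 15) → (416/25, 87/25); (6, -3) → (-114/25, -123/25); (-6, -3) → (-6/5, 33/5); (-2, 3) → (86/25, 27/25)
T4 shear: y ← y + 2·x: (416/25, 87/25) → (416/25, 919/25); (-114/25, -123/25) → (-114/25, -351/25); (-6/5, 33/5) → (-6/5, 21/5); (86/25, 27/25) → (86/25, 199/25)
T5 shear: y ← y + 1/2·x: (416/25, 919/25) → (416/25, 1127/25); (-114/25, -351/25) → (-114/25, -408/25); (-6/5, 21/5) → (-6/5, 18/5); (86/25, 199/25) → (86/25, 242/25)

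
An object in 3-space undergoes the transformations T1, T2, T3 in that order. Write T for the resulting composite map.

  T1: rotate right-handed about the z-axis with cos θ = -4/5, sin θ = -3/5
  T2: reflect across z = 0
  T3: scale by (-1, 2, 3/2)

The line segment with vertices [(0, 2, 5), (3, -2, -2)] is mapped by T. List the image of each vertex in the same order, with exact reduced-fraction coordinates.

T1 rotate right-handed about the z-axis with cos θ = -4/5, sin θ = -3/5: (0, 2, 5) → (6/5, -8/5, 5); (3, -2, -2) → (-18/5, -1/5, -2)
T2 reflect across z = 0: (6/5, -8/5, 5) → (6/5, -8/5, -5); (-18/5, -1/5, -2) → (-18/5, -1/5, 2)
T3 scale by (-1, 2, 3/2): (6/5, -8/5, -5) → (-6/5, -16/5, -15/2); (-18/5, -1/5, 2) → (18/5, -2/5, 3)

image vertices: (-6/5, -16/5, -15/2), (18/5, -2/5, 3)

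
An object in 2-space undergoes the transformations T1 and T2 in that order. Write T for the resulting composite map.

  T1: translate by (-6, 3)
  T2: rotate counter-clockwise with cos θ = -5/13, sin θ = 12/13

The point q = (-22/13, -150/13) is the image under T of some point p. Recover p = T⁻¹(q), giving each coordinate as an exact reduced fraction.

p = (-4, 3)

T1 = [1 0 -6; 0 1 3; 0 0 1]
T2·T1 = [-5/13 -12/13 -6/13; 12/13 -5/13 -87/13; 0 0 1]
det M = 1; M⁻¹ = [-5/13 12/13 6; -12/13 -5/13 -3; 0 0 1]
M⁻¹ · (-22/13, -150/13)ᵀ = (-4, 3)ᵀ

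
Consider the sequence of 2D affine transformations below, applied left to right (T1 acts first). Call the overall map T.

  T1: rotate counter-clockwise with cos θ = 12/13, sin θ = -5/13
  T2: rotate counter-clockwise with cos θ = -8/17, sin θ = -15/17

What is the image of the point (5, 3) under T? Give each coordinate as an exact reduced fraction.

T(p) = (-435/221, -1213/221)

T1 rotate counter-clockwise with cos θ = 12/13, sin θ = -5/13: (5, 3) → (75/13, 11/13)
T2 rotate counter-clockwise with cos θ = -8/17, sin θ = -15/17: (75/13, 11/13) → (-435/221, -1213/221)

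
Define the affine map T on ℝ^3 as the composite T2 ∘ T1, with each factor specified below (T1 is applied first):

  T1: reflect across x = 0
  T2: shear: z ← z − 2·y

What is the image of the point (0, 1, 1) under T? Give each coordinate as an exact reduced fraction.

T1 reflect across x = 0: (0, 1, 1) → (0, 1, 1)
T2 shear: z ← z − 2·y: (0, 1, 1) → (0, 1, -1)

T(p) = (0, 1, -1)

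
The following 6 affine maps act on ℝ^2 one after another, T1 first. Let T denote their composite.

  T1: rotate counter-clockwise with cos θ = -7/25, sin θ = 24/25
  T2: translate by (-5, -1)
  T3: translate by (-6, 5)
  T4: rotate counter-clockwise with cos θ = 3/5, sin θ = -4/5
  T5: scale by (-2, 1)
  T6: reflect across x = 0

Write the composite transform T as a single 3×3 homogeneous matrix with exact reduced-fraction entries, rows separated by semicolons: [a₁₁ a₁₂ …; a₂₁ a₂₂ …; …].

T1 = [-7/25 -24/25 0; 24/25 -7/25 0; 0 0 1]
T2·T1 = [-7/25 -24/25 -5; 24/25 -7/25 -1; 0 0 1]
T3·…·T1 = [-7/25 -24/25 -11; 24/25 -7/25 4; 0 0 1]
T4·…·T1 = [3/5 -4/5 -17/5; 4/5 3/5 56/5; 0 0 1]
T5·…·T1 = [-6/5 8/5 34/5; 4/5 3/5 56/5; 0 0 1]
T6·…·T1 = [6/5 -8/5 -34/5; 4/5 3/5 56/5; 0 0 1]

T = [6/5 -8/5 -34/5; 4/5 3/5 56/5; 0 0 1]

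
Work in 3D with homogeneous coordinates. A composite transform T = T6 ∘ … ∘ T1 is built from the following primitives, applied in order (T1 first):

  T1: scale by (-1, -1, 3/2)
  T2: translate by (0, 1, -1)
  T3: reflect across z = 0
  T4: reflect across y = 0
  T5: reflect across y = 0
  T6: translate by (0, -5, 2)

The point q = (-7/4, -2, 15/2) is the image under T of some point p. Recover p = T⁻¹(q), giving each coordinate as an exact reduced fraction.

T1 = [-1 0 0 0; 0 -1 0 0; 0 0 3/2 0; 0 0 0 1]
T2·T1 = [-1 0 0 0; 0 -1 0 1; 0 0 3/2 -1; 0 0 0 1]
T3·…·T1 = [-1 0 0 0; 0 -1 0 1; 0 0 -3/2 1; 0 0 0 1]
T4·…·T1 = [-1 0 0 0; 0 1 0 -1; 0 0 -3/2 1; 0 0 0 1]
T5·…·T1 = [-1 0 0 0; 0 -1 0 1; 0 0 -3/2 1; 0 0 0 1]
T6·…·T1 = [-1 0 0 0; 0 -1 0 -4; 0 0 -3/2 3; 0 0 0 1]
det M = -3/2; M⁻¹ = [-1 0 0 0; 0 -1 0 -4; 0 0 -2/3 2; 0 0 0 1]
M⁻¹ · (-7/4, -2, 15/2)ᵀ = (7/4, -2, -3)ᵀ

p = (7/4, -2, -3)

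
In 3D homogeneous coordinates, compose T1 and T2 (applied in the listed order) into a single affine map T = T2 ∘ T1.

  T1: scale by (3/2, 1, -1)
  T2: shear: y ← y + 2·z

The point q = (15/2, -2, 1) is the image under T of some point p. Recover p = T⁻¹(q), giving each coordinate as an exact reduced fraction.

T1 = [3/2 0 0 0; 0 1 0 0; 0 0 -1 0; 0 0 0 1]
T2·T1 = [3/2 0 0 0; 0 1 -2 0; 0 0 -1 0; 0 0 0 1]
det M = -3/2; M⁻¹ = [2/3 0 0 0; 0 1 -2 0; 0 0 -1 0; 0 0 0 1]
M⁻¹ · (15/2, -2, 1)ᵀ = (5, -4, -1)ᵀ

p = (5, -4, -1)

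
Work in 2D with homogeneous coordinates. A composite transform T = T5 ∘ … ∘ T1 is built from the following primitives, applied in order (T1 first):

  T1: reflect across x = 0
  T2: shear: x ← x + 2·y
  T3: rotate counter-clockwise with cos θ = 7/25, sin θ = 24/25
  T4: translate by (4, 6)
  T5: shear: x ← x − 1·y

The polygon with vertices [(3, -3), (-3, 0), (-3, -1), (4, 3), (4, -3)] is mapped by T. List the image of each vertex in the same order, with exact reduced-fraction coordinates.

image vertices: (196/25, -87/25), (-101/25, 222/25), (-36/25, 167/25), (-177/25, 219/25), (213/25, -111/25)

T1 reflect across x = 0: (3, -3) → (-3, -3); (-3, 0) → (3, 0); (-3, -1) → (3, -1); (4, 3) → (-4, 3); (4, -3) → (-4, -3)
T2 shear: x ← x + 2·y: (-3, -3) → (-9, -3); (3, 0) → (3, 0); (3, -1) → (1, -1); (-4, 3) → (2, 3); (-4, -3) → (-10, -3)
T3 rotate counter-clockwise with cos θ = 7/25, sin θ = 24/25: (-9, -3) → (9/25, -237/25); (3, 0) → (21/25, 72/25); (1, -1) → (31/25, 17/25); (2, 3) → (-58/25, 69/25); (-10, -3) → (2/25, -261/25)
T4 translate by (4, 6): (9/25, -237/25) → (109/25, -87/25); (21/25, 72/25) → (121/25, 222/25); (31/25, 17/25) → (131/25, 167/25); (-58/25, 69/25) → (42/25, 219/25); (2/25, -261/25) → (102/25, -111/25)
T5 shear: x ← x − 1·y: (109/25, -87/25) → (196/25, -87/25); (121/25, 222/25) → (-101/25, 222/25); (131/25, 167/25) → (-36/25, 167/25); (42/25, 219/25) → (-177/25, 219/25); (102/25, -111/25) → (213/25, -111/25)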